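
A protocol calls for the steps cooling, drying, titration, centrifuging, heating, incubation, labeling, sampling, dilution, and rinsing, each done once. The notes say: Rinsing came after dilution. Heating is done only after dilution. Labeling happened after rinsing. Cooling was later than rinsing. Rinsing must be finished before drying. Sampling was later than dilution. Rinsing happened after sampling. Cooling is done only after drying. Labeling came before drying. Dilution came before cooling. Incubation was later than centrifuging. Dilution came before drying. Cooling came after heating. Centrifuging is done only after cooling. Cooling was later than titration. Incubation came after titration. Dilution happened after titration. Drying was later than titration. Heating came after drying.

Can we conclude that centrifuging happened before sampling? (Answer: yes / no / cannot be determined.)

no

Tracing the constraints gives sampling → rinsing → cooling → centrifuging, so sampling must come before centrifuging.
That means centrifuging cannot be before sampling.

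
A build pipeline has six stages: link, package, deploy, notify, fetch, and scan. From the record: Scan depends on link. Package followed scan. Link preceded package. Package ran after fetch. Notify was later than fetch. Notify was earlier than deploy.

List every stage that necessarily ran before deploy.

Directly stated before deploy: notify.
Fetch reaches deploy via fetch → notify → deploy.
No chain forces scan (or any of the others) ahead of deploy.

fetch, notify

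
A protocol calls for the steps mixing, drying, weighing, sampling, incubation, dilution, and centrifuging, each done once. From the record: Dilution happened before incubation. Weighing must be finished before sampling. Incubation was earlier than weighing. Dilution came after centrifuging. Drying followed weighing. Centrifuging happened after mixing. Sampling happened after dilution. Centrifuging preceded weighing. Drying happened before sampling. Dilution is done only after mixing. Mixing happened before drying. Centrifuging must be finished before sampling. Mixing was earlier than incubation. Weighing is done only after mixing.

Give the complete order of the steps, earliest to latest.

The constraints fix every adjacent pair, so only one ordering works:
mixing → centrifuging → dilution → incubation → weighing → drying → sampling.

mixing, centrifuging, dilution, incubation, weighing, drying, sampling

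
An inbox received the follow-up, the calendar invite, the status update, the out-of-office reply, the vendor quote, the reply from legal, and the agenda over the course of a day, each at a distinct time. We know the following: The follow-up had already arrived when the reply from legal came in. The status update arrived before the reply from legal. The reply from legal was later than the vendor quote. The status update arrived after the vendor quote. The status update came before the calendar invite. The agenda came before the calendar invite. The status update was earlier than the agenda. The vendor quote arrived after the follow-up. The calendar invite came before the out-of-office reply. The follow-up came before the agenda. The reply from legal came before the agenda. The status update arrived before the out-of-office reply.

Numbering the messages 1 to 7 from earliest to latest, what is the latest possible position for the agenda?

The agenda must come before the calendar invite and the out-of-office reply — 2 messages forced after it.
Everything else can be placed before the agenda in some valid order, so the agenda can sit as late as position 7 − 2 = 5.

5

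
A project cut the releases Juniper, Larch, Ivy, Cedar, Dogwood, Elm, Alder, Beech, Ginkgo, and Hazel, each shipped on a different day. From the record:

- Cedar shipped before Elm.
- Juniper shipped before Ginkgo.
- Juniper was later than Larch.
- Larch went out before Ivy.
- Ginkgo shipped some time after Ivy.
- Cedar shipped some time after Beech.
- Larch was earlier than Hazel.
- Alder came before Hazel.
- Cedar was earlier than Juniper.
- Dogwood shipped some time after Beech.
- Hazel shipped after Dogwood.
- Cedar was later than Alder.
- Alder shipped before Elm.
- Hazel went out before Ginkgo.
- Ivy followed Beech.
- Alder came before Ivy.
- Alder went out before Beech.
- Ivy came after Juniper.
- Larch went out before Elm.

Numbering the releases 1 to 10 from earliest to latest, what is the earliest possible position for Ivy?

6

Alder, Beech, Cedar, Juniper, and Larch must all come before Ivy — 5 forced predecessors.
Nothing else is forced ahead of Ivy, so its earliest slot is position 5 + 1 = 6.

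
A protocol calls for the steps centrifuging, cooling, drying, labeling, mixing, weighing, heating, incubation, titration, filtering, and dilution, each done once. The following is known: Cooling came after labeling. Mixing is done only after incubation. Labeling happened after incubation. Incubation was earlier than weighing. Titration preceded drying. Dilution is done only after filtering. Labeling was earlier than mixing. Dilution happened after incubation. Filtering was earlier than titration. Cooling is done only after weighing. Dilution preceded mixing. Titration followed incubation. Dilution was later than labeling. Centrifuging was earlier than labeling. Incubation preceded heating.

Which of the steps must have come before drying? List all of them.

Directly stated before drying: titration.
Filtering reaches drying via filtering → titration → drying.
Incubation reaches drying via incubation → titration → drying.
No chain forces cooling (or any of the others) ahead of drying.

filtering, incubation, titration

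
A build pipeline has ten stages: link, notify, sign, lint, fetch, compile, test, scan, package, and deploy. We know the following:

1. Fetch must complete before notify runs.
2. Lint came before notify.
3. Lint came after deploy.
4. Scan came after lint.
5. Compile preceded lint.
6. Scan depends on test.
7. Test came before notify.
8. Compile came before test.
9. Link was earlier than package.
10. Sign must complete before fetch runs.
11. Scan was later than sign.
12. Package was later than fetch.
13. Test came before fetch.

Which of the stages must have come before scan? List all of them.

compile, deploy, lint, sign, test

Directly stated before scan: lint, sign, and test.
Compile reaches scan via compile → test → scan.
Deploy reaches scan via deploy → lint → scan.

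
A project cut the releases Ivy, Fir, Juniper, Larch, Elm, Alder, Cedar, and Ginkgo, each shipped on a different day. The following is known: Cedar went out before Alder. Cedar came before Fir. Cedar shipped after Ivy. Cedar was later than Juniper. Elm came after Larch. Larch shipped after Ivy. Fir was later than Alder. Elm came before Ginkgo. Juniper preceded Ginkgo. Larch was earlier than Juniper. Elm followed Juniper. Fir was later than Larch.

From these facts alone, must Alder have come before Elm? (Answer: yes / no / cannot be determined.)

No chain of stated constraints runs from Alder to Elm, and none runs from Elm to Alder either.
So the relative order of Alder and Elm is not fixed by the given facts.

cannot be determined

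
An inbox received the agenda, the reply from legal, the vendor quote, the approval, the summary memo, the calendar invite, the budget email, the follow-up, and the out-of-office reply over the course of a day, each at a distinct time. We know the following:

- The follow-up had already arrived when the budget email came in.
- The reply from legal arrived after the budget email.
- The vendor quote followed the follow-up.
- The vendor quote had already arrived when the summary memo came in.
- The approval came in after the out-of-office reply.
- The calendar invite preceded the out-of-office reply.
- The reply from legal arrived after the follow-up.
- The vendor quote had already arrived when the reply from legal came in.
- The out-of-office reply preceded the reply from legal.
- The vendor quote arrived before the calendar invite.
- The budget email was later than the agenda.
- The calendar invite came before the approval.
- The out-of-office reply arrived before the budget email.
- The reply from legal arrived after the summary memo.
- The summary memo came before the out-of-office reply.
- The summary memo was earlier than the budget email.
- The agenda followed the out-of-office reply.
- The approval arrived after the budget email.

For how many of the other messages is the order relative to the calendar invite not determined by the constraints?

Forced before the calendar invite: the follow-up and the vendor quote; forced after the calendar invite: the agenda, the approval, the budget email, the out-of-office reply, and the reply from legal.
That leaves the summary memo with no forced order relative to the calendar invite — 1.

1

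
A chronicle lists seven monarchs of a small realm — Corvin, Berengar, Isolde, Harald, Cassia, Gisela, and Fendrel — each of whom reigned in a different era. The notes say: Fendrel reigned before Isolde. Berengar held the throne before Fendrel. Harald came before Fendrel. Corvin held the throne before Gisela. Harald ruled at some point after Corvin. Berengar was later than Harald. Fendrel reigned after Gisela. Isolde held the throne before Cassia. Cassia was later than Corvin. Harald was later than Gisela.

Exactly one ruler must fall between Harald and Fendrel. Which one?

Berengar

Tracing the constraints gives Harald → Berengar → Fendrel, so Berengar sits after Harald and before Fendrel.
No other ruler is forced both after Harald and before Fendrel.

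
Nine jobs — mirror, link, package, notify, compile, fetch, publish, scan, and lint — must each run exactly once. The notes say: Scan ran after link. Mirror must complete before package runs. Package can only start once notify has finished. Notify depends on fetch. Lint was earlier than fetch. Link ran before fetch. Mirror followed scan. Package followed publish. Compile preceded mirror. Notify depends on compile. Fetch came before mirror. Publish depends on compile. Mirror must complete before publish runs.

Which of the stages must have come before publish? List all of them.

Directly stated before publish: compile and mirror.
Fetch reaches publish via fetch → mirror → publish.
Link reaches publish via link → scan → mirror → publish.
Lint reaches publish via lint → fetch → mirror → publish.
Likewise scan reaches publish by chaining the stated constraints.
No chain forces notify (or any of the others) ahead of publish.

compile, fetch, link, lint, mirror, scan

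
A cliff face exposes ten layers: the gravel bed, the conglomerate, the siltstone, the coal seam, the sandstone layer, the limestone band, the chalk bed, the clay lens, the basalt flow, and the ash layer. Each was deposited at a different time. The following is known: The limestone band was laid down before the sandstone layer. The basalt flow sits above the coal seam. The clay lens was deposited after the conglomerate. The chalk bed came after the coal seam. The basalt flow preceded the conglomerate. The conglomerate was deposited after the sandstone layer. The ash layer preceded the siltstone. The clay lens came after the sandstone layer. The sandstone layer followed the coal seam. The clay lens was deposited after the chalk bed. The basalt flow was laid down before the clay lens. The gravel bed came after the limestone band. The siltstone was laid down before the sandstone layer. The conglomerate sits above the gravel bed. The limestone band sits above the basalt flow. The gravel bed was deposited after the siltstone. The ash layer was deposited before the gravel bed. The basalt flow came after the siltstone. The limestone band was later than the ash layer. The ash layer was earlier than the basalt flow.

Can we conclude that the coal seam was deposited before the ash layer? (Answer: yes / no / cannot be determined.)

No chain of stated constraints runs from the coal seam to the ash layer, and none runs from the ash layer to the coal seam either.
So the relative order of the coal seam and the ash layer is not fixed by the given facts.

cannot be determined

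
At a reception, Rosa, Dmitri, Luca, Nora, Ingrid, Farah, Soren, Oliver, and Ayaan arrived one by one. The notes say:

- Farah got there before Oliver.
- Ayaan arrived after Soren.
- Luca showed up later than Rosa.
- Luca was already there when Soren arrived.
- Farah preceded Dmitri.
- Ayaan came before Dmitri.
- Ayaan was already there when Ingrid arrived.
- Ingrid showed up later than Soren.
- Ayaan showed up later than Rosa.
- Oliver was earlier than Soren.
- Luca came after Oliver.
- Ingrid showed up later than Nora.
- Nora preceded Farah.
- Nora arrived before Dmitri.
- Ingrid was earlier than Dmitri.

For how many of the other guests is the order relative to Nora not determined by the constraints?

Forced after Nora: Ayaan, Dmitri, Farah, Ingrid, Luca, Oliver, and Soren.
That leaves Rosa with no forced order relative to Nora — 1.

1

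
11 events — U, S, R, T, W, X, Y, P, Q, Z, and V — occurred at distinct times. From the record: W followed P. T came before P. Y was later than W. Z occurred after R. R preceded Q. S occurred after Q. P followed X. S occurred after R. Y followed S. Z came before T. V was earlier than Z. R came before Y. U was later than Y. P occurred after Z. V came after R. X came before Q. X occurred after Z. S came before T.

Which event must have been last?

U

Every other event has a chain of constraints placing it before U, so U is last.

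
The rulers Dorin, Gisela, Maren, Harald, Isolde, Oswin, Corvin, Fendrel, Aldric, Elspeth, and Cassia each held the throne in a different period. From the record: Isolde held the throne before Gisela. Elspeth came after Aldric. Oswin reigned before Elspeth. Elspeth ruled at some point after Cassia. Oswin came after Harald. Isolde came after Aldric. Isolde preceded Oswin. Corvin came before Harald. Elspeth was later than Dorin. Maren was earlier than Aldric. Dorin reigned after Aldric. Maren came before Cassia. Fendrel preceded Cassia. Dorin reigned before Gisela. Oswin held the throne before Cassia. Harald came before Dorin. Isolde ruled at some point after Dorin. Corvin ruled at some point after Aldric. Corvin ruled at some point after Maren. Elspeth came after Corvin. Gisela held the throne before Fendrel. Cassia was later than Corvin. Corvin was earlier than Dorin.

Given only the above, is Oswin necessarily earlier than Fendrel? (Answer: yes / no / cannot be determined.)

cannot be determined

No chain of stated constraints runs from Oswin to Fendrel, and none runs from Fendrel to Oswin either.
So the relative order of Oswin and Fendrel is not fixed by the given facts.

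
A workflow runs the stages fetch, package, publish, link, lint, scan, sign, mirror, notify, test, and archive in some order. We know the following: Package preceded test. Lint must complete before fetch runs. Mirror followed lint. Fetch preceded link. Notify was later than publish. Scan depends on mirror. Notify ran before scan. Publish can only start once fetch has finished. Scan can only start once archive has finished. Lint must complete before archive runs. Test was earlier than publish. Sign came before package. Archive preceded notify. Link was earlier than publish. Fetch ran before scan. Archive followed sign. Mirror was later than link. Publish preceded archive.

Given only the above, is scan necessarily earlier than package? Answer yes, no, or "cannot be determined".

Tracing the constraints gives package → test → publish → archive → scan, so package must come before scan.
That means scan cannot be before package.

no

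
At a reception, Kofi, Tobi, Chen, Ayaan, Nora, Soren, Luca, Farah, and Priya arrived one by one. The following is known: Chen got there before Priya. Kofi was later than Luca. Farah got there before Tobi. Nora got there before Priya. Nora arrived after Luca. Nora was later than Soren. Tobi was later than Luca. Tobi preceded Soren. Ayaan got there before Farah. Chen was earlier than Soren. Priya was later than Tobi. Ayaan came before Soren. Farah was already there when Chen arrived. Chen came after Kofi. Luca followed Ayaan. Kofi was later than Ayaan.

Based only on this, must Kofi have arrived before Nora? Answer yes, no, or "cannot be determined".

Chain the constraints: Kofi → Chen → Soren → Nora. Each link is directly stated, so Kofi comes before Nora.

yes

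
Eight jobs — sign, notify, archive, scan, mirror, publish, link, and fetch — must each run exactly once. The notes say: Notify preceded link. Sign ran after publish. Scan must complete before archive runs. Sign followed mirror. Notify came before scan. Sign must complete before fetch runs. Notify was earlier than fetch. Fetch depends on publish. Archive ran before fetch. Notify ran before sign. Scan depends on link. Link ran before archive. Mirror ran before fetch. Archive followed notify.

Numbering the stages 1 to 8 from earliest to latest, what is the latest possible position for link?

5

Link must come before archive, fetch, and scan — 3 stages forced after it.
Everything else can be placed before link in some valid order, so link can sit as late as position 8 − 3 = 5.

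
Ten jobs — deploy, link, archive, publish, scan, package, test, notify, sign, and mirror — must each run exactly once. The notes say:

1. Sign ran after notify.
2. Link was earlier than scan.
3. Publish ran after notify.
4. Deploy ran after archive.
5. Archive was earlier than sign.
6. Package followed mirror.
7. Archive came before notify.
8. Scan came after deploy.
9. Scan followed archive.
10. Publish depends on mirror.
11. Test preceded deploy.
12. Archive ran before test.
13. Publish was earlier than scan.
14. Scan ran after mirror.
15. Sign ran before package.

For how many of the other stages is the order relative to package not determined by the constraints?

5

Forced before package: archive, mirror, notify, and sign.
That leaves deploy, link, publish, scan, and test with no forced order relative to package — 5.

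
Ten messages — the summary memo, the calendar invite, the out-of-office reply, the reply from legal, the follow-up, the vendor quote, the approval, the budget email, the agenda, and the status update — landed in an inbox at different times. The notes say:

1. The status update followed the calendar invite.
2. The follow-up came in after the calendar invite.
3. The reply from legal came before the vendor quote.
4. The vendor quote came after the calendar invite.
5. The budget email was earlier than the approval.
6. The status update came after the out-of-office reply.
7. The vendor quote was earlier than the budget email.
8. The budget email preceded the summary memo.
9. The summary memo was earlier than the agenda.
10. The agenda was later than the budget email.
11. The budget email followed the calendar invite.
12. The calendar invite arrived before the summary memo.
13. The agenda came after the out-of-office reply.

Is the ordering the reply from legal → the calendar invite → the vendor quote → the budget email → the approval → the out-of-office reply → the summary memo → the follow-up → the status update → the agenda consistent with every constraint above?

yes

Check each stated constraint against the proposed order — e.g. the calendar invite is ahead of the follow-up; the calendar invite is ahead of the status update. Every pair is in the required order; nothing is violated.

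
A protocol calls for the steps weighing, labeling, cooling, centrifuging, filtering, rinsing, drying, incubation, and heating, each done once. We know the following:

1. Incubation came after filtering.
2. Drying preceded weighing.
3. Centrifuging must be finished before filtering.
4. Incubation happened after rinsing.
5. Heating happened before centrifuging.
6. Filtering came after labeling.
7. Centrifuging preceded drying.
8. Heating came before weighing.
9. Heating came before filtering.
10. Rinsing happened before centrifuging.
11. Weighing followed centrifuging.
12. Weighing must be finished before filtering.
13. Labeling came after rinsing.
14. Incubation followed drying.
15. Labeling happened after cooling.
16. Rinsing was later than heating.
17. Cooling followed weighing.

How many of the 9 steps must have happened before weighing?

Directly stated before weighing: centrifuging, drying, and heating.
Rinsing reaches weighing via rinsing → centrifuging → weighing.
No chain forces filtering (or any of the others) ahead of weighing.
That's centrifuging, drying, heating, and rinsing — 4 in all.

4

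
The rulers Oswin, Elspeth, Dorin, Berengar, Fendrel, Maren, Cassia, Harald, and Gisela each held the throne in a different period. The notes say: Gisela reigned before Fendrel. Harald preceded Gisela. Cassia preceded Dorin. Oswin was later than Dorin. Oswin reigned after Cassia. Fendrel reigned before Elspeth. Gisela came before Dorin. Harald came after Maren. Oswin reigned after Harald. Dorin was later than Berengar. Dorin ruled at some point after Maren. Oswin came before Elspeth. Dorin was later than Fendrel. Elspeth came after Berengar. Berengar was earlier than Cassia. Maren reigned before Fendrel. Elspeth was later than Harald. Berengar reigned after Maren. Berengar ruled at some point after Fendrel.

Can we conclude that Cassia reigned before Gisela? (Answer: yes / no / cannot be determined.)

no

Tracing the constraints gives Gisela → Fendrel → Berengar → Cassia, so Gisela must come before Cassia.
That means Cassia cannot be before Gisela.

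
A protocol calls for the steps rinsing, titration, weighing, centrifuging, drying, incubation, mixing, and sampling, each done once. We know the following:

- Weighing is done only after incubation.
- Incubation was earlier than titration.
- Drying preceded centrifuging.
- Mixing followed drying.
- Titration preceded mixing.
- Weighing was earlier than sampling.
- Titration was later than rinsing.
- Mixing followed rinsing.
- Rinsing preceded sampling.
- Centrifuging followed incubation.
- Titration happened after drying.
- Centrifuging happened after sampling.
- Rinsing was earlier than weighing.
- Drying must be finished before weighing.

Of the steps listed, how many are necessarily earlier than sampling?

Directly stated before sampling: rinsing and weighing.
Drying reaches sampling via drying → weighing → sampling.
Incubation reaches sampling via incubation → weighing → sampling.
No chain forces titration (or any of the others) ahead of sampling.
That's drying, incubation, rinsing, and weighing — 4 in all.

4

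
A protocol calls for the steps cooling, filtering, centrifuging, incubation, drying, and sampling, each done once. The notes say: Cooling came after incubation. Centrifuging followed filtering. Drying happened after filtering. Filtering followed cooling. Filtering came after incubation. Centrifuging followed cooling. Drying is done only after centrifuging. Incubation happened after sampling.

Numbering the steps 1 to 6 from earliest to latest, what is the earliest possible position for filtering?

Cooling, incubation, and sampling must all come before filtering — 3 forced predecessors.
Nothing else is forced ahead of filtering, so its earliest slot is position 3 + 1 = 4.

4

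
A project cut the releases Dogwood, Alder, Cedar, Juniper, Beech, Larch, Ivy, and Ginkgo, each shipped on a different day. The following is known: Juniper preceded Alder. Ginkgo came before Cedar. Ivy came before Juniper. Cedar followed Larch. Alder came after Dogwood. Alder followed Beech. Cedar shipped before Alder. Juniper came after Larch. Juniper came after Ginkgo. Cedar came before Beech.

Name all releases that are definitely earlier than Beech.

Cedar, Ginkgo, Larch

Directly stated before Beech: Cedar.
Ginkgo reaches Beech via Ginkgo → Cedar → Beech.
Larch reaches Beech via Larch → Cedar → Beech.
No chain forces Alder (or any of the others) ahead of Beech.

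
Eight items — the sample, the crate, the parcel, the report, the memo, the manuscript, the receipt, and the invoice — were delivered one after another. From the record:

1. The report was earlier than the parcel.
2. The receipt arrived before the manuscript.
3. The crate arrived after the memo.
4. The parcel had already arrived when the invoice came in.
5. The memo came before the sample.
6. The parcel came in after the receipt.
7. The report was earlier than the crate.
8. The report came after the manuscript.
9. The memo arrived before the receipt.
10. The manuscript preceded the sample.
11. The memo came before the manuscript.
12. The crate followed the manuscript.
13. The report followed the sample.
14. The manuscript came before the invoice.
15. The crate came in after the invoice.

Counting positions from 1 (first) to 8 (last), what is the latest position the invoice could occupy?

7

The invoice must come before the crate — 1 item forced after it.
Everything else can be placed before the invoice in some valid order, so the invoice can sit as late as position 8 − 1 = 7.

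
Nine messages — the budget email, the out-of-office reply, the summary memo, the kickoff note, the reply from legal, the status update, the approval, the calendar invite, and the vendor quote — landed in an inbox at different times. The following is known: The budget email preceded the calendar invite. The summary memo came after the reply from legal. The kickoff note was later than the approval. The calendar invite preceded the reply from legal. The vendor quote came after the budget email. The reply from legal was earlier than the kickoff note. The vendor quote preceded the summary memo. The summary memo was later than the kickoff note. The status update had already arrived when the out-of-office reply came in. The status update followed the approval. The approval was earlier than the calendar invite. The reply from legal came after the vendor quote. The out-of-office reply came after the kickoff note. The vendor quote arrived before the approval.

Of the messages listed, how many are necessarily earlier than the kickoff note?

5

Directly stated before the kickoff note: the approval and the reply from legal.
The budget email reaches the kickoff note via the budget email → the vendor quote → the approval → the kickoff note.
The calendar invite reaches the kickoff note via the calendar invite → the reply from legal → the kickoff note.
The vendor quote reaches the kickoff note via the vendor quote → the approval → the kickoff note.
No chain forces the summary memo (or any of the others) ahead of the kickoff note.
That's the approval, the budget email, the calendar invite, the reply from legal, and the vendor quote — 5 in all.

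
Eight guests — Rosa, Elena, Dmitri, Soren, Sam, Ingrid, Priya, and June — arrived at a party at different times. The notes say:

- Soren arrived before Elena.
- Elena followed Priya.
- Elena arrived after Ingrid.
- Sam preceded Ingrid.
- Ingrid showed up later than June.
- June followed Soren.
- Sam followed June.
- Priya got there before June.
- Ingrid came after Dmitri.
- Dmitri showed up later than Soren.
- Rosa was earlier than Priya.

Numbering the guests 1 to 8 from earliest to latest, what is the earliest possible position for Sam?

5

June, Priya, Rosa, and Soren must all come before Sam — 4 forced predecessors.
Nothing else is forced ahead of Sam, so their earliest slot is position 4 + 1 = 5.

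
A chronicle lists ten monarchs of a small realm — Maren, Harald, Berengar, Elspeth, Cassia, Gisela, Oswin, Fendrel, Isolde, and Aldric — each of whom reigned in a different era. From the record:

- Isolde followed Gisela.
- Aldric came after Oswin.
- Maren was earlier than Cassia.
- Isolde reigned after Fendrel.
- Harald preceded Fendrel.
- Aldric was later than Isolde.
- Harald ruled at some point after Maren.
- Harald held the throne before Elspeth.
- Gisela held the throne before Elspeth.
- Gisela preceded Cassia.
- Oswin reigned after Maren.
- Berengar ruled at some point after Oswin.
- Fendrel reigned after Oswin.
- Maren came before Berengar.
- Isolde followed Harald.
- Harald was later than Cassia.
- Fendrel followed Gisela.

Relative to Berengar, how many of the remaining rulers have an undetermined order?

Forced before Berengar: Maren and Oswin.
That leaves Aldric, Cassia, Elspeth, Fendrel, Gisela, Harald, and Isolde with no forced order relative to Berengar — 7.

7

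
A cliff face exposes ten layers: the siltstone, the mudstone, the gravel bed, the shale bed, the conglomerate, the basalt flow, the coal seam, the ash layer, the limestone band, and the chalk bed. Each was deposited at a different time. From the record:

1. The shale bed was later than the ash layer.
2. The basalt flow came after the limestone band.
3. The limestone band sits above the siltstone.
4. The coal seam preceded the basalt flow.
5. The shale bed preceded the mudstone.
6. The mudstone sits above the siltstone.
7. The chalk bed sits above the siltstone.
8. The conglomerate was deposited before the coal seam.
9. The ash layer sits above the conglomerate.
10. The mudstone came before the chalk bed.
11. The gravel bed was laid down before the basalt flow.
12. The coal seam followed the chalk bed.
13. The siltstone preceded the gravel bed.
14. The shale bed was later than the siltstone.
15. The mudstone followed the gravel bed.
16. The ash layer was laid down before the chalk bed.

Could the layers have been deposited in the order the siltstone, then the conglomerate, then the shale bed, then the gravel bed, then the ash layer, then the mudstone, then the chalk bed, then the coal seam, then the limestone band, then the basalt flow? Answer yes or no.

The constraints require the ash layer before the shale bed, but in the proposed sequence the shale bed appears ahead of the ash layer. That one violation is enough.

no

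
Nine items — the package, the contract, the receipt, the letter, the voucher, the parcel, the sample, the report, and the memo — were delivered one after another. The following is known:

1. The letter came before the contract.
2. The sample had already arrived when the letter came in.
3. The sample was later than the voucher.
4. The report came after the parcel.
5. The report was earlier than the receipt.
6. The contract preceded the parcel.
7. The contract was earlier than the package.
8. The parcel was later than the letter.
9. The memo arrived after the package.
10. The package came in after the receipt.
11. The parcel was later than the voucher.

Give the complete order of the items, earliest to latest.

the voucher, the sample, the letter, the contract, the parcel, the report, the receipt, the package, the memo

The constraints fix every adjacent pair, so only one ordering works:
the voucher → the sample → the letter → the contract → the parcel → the report → the receipt → the package → the memo.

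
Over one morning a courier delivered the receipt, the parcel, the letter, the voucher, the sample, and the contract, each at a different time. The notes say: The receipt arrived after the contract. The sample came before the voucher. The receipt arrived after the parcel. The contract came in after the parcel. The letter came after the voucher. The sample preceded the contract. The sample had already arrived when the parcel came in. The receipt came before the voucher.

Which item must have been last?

Every other item has a chain of constraints placing it before the letter, so the letter is last.

the letter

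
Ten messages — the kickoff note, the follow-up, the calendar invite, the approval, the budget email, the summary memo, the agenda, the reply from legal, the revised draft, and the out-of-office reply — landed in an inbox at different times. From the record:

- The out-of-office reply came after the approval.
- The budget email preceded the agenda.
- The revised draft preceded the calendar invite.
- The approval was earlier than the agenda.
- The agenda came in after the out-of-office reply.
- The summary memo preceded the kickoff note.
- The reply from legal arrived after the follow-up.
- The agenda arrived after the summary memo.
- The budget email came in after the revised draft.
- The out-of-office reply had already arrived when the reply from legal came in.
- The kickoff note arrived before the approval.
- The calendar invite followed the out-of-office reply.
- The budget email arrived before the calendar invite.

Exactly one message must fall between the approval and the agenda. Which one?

Tracing the constraints gives the approval → the out-of-office reply → the agenda, so the out-of-office reply sits after the approval and before the agenda.
No other message is forced both after the approval and before the agenda.

the out-of-office reply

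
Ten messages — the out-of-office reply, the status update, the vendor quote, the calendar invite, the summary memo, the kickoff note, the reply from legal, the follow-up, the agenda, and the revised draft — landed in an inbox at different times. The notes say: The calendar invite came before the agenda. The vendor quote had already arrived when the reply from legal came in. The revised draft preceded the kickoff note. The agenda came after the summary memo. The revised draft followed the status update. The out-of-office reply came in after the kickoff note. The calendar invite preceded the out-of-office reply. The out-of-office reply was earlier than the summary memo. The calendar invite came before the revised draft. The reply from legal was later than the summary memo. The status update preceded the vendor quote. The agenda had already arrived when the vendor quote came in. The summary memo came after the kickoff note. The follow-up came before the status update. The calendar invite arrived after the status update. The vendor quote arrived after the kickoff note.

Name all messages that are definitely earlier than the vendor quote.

Directly stated before the vendor quote: the agenda, the kickoff note, and the status update.
The calendar invite reaches the vendor quote via the calendar invite → the agenda → the vendor quote.
The follow-up reaches the vendor quote via the follow-up → the status update → the vendor quote.
The out-of-office reply reaches the vendor quote via the out-of-office reply → the summary memo → the agenda → the vendor quote.
Likewise the revised draft and the summary memo each reach the vendor quote by chaining the stated constraints.
No chain forces the reply from legal ahead of the vendor quote.

the agenda, the calendar invite, the follow-up, the kickoff note, the out-of-office reply, the revised draft, the status update, the summary memo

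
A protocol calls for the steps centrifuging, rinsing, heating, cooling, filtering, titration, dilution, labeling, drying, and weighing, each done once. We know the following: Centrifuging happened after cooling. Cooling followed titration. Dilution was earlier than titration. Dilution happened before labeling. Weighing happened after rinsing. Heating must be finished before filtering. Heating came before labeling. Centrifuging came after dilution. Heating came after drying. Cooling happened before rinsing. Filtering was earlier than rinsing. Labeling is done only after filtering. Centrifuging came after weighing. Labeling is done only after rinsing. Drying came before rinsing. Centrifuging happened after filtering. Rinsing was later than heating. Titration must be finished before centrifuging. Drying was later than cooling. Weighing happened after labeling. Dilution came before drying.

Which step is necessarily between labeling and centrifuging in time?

weighing

Tracing the constraints gives labeling → weighing → centrifuging, so weighing sits after labeling and before centrifuging.
No other step is forced both after labeling and before centrifuging.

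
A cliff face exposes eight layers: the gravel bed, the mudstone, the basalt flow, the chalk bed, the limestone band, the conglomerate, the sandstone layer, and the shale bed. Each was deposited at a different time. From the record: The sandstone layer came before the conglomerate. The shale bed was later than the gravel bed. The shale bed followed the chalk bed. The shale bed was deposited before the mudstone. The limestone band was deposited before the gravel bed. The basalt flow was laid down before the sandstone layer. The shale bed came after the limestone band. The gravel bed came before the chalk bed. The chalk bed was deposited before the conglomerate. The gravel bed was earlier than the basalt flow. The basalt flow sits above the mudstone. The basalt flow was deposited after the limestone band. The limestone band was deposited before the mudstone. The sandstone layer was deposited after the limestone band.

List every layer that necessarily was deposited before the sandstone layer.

Directly stated before the sandstone layer: the basalt flow and the limestone band.
The chalk bed reaches the sandstone layer via the chalk bed → the shale bed → the mudstone → the basalt flow → the sandstone layer.
The gravel bed reaches the sandstone layer via the gravel bed → the basalt flow → the sandstone layer.
The mudstone reaches the sandstone layer via the mudstone → the basalt flow → the sandstone layer.
Likewise the shale bed reaches the sandstone layer by chaining the stated constraints.
No chain forces the conglomerate ahead of the sandstone layer.

the basalt flow, the chalk bed, the gravel bed, the limestone band, the mudstone, the shale bed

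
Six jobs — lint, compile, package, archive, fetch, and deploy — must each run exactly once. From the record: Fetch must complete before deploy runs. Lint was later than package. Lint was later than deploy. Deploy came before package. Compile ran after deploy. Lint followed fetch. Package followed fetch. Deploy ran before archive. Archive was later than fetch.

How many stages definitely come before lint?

3

Directly stated before lint: deploy, fetch, and package.
That's deploy, fetch, and package — 3 in all.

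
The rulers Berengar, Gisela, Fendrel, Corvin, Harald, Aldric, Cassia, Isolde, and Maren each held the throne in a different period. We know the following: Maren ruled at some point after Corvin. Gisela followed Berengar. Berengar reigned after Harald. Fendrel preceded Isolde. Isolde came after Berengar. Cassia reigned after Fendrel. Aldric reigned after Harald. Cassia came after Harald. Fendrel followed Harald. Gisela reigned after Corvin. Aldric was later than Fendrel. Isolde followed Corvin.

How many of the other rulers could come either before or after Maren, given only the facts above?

Forced before Maren: Corvin.
That leaves Aldric, Berengar, Cassia, Fendrel, Gisela, Harald, and Isolde with no forced order relative to Maren — 7.

7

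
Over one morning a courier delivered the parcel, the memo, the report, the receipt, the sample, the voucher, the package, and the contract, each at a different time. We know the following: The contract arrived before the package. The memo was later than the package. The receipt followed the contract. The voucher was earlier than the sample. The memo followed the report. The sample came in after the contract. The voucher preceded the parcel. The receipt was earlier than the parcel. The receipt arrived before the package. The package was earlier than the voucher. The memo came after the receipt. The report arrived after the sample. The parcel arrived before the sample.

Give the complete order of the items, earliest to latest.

the contract, the receipt, the package, the voucher, the parcel, the sample, the report, the memo

The constraints fix every adjacent pair, so only one ordering works:
the contract → the receipt → the package → the voucher → the parcel → the sample → the report → the memo.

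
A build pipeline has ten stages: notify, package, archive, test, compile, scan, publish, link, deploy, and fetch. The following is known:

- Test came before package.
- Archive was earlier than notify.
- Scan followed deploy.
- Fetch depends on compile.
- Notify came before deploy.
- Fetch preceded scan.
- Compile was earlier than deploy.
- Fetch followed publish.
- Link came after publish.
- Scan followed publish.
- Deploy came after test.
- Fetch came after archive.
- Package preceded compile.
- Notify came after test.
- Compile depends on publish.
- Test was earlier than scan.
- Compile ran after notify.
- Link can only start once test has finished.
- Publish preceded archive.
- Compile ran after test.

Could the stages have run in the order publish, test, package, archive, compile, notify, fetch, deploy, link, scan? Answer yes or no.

The constraints require notify before compile, but in the proposed sequence compile appears ahead of notify. That one violation is enough.

no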